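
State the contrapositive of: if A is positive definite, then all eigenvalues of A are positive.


The contrapositive of (P → Q) is (¬Q → ¬P); it is logically equivalent to the original.
Here P = 'A is positive definite' and Q = 'all eigenvalues of A are positive'.

If not (all eigenvalues of A are positive), then not (A is positive definite).


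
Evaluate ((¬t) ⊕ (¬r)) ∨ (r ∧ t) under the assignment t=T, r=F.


Substitute t=T, r=F:
¬t = F
¬r = T
(¬t) ⊕ (¬r) = F ⊕ T = T
r ∧ t = F ∧ T = F
((¬t) ⊕ (¬r)) ∨ (r ∧ t) = T ∨ F = T

T


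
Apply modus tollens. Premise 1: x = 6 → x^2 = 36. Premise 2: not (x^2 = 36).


Modus tollens: from (P → Q) and ¬Q, infer ¬P.
Q = 'x^2 = 36' is denied; since P → Q, P must also fail.

Not (x = 6).


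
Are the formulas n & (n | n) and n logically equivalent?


Compare truth tables:
n | φ | ψ
---------
False | False | False
True | True | True
The columns φ and ψ agree on every row.

Yes, they are logically equivalent.


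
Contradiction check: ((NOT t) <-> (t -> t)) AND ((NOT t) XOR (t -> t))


Truth table over {t}:
t | φ
-----
F | F
T | F
Every row is false.

Yes, it is a contradiction.


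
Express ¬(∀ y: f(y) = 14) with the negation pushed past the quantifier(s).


¬(∀ x: φ) = ∃ x: ¬φ, and ¬(∃ x: φ) = ∀ x: ¬φ.
Apply to the universal statement.

∃ y: ¬(f(y) = 14)


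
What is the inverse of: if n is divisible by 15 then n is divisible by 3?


The inverse of (P → Q) is (¬P → ¬Q). It is equivalent to the converse, not to the original.
Here P = 'n is divisible by 15' and Q = 'n is divisible by 3'.

If not (n is divisible by 15), then not (n is divisible by 3).


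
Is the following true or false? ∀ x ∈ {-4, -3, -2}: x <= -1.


Evaluate the predicate on each element: -4:T, -3:T, -2:T.
Every element satisfies the predicate.

T


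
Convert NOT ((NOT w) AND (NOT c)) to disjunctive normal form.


Step 1: Apply De Morgan: ¬((¬w) ∧ (¬c)) = ¬(¬w) ∨ ¬(¬c).
Step 2: Eliminate any double negations (¬¬X = X).

w OR c


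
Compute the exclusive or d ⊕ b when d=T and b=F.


Exclusive or is true when exactly one operand is true.
Substitute: d=T, b=F.
T ⊕ F evaluates to T.

T


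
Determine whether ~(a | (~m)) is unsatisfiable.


Truth table over {a, m}:
a | m | φ
---------
False | False | False
True | False | False
False | True | True
True | True | False
Satisfying assignment at row 3: a=False, m=True gives True.

No, it is not a contradiction.


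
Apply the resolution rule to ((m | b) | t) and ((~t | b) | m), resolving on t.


The clauses contain complementary literals t and ~t.
Resolution eliminates this pair and disjoins the remaining literals (merging duplicates).

(m | b)


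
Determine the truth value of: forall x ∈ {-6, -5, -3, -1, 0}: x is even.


Evaluate the predicate on each element: -6:True, -5:False, -3:False, -1:False, 0:True.
Counterexample x = -5 fails the predicate.

False


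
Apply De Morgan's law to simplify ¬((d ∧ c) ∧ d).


De Morgan: the negation of a conjunction is the disjunction of the negations.
Distribute ¬ across ∧, flipping it to ∨, and negate each literal.

((¬d) ∨ (¬c)) ∨ (¬d)


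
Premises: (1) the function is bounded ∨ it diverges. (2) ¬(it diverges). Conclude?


Disjunctive syllogism: from (P ∨ Q) and ¬P, infer Q.
One disjunct, 'it diverges', is ruled out; the other must hold.

the function is bounded


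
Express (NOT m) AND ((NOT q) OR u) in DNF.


Step 1: Distribute ∧ over ∨: (¬m) ∧ ((¬q) ∨ u) = ((¬m) ∧ (¬q)) ∨ ((¬m) ∧ u).

((NOT m) AND (NOT q)) OR ((NOT m) AND u)


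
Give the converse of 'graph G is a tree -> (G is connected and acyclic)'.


The converse of (P → Q) is (Q → P). It is not in general equivalent to the original.
Here P = 'graph G is a tree' and Q = '(G is connected and acyclic)'.

If (G is connected and acyclic), then graph G is a tree.


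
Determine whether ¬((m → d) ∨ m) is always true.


Build the truth table over {d, m}:
d | m | φ
---------
F | F | F
T | F | F
F | T | F
T | T | F
Counterexample at row 1: with d=F, m=F, the formula is F.

No, it is not a tautology.


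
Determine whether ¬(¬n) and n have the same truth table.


Compare truth tables:
n | φ | ψ
---------
F | F | F
T | T | T
The columns φ and ψ agree on every row.

Yes, they are logically equivalent.


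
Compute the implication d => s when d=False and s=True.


Implication is false only when antecedent is true and consequent is false.
Substitute: d=False, s=True.
False => True evaluates to True.

True


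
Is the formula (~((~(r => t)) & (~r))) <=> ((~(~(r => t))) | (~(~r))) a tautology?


Build the truth table over {r, t}:
r | t | φ
---------
False | False | True
True | False | True
False | True | True
True | True | True
Every row evaluates to true.

Yes, it is a tautology.


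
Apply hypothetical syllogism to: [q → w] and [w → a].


Hypothetical syllogism: from (P → Q) and (Q → R), infer (P → R).
Chain the two implications through the shared middle term 'w'.

q → a


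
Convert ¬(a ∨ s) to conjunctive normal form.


Step 1: Apply De Morgan: ¬(a ∨ s) = ¬a ∧ ¬s.

(¬a) ∧ (¬s)


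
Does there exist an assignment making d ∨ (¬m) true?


Search for a satisfying assignment over {d, m}.
Try d=F, m=F: the formula evaluates to T.
A satisfying assignment exists.

Satisfiable.


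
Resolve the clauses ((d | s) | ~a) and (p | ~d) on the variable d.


The clauses contain complementary literals d and ~d.
Resolution eliminates this pair and disjoins the remaining literals (merging duplicates).

((s | ~a) | p)


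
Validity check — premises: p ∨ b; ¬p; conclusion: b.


This matches the form of disjunctive syllogism: the conclusion follows in every model of the premises.

Valid.


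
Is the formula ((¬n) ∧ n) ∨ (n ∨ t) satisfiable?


Search for a satisfying assignment over {n, t}.
Try n=T, t=F: the formula evaluates to T.
A satisfying assignment exists.

Satisfiable.


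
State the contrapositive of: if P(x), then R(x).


The contrapositive of (P → Q) is (¬Q → ¬P); it is logically equivalent to the original.
Here P = 'P(x)' and Q = 'R(x)'.

If not (R(x)), then not (P(x)).


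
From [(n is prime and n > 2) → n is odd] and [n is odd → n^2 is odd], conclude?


Hypothetical syllogism: from (P → Q) and (Q → R), infer (P → R).
Chain the two implications through the shared middle term 'n is odd'.

(n is prime and n > 2) → n^2 is odd


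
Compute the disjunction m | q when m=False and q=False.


Disjunction is false only when both operands are false.
Substitute: m=False, q=False.
False | False evaluates to False.

False


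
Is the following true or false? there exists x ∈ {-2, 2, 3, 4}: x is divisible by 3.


Evaluate the predicate on each element: -2:F, 2:F, 3:T, 4:F.
Witness x = 3 satisfies the predicate.

T


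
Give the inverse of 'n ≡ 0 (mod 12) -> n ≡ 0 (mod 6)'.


The inverse of (P → Q) is (¬P → ¬Q). It is equivalent to the converse, not to the original.
Here P = 'n ≡ 0 (mod 12)' and Q = 'n ≡ 0 (mod 6)'.

If not (n ≡ 0 (mod 12)), then not (n ≡ 0 (mod 6)).


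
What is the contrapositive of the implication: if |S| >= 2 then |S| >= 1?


The contrapositive of (P → Q) is (¬Q → ¬P); it is logically equivalent to the original.
Here P = '|S| >= 2' and Q = '|S| >= 1'.

If not (|S| >= 1), then not (|S| >= 2).


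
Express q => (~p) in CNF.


Step 1: Rewrite q → (¬p) as ¬q ∨ (¬p).

(~q) | (~p)


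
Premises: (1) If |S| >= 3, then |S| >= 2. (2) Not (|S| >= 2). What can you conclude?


Modus tollens: from (P → Q) and ¬Q, infer ¬P.
Q = '|S| >= 2' is denied; since P → Q, P must also fail.

Not (|S| >= 3).


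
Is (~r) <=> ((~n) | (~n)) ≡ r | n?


Compare truth tables:
n | r | φ | ψ
-------------
False | False | True | False
True | False | False | True
False | True | False | True
True | True | True | True
They differ at row 1 (n=False, r=False): φ=True but ψ=False.

No, they are not logically equivalent.


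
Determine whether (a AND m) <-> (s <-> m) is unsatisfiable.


Truth table over {a, m, s}:
a | m | s | φ
-------------
F | F | F | F
T | F | F | F
F | T | F | T
T | T | F | F
F | F | T | T
T | F | T | T
F | T | T | F
T | T | T | T
Satisfying assignment at row 3: a=F, m=T, s=F gives T.

No, it is not a contradiction.


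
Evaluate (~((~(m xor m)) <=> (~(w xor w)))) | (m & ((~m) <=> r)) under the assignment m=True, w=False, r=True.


Substitute m=True, w=False, r=True:
m xor m = True xor True = False
~(m xor m) = True
w xor w = False xor False = False
~(w xor w) = True
(~(m xor m)) <=> (~(w xor w)) = True <=> True = True
~((~(m xor m)) <=> (~(w xor w))) = False
~m = False
(~m) <=> r = False <=> True = False
m & ((~m) <=> r) = True & False = False
(~((~(m xor m)) <=> (~(w xor w)))) | (m & ((~m) <=> r)) = False | False = False

False


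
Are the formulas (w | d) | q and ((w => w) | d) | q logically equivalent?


Compare truth tables:
d | q | w | φ | ψ
-----------------
False | False | False | False | True
True | False | False | True | True
False | True | False | True | True
True | True | False | True | True
False | False | True | True | True
True | False | True | True | True
False | True | True | True | True
True | True | True | True | True
They differ at row 1 (d=False, q=False, w=False): φ=False but ψ=True.

No, they are not logically equivalent.


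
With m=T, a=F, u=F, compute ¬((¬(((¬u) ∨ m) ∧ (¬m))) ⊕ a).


Substitute m=T, a=F, u=F:
¬u = T
(¬u) ∨ m = T ∨ T = T
¬m = F
((¬u) ∨ m) ∧ (¬m) = T ∧ F = F
¬(((¬u) ∨ m) ∧ (¬m)) = T
(¬(((¬u) ∨ m) ∧ (¬m))) ⊕ a = T ⊕ F = T
¬((¬(((¬u) ∨ m) ∧ (¬m))) ⊕ a) = F

F


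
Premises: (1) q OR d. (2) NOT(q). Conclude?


Disjunctive syllogism: from (P ∨ Q) and ¬P, infer Q.
One disjunct, 'q', is ruled out; the other must hold.

d


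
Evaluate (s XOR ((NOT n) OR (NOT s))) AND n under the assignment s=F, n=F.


Substitute s=F, n=F:
NOT n = T
NOT s = T
(NOT n) OR (NOT s) = T OR T = T
s XOR ((NOT n) OR (NOT s)) = F XOR T = T
(s XOR ((NOT n) OR (NOT s))) AND n = T AND F = F

F


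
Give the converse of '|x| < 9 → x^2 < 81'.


The converse of (P → Q) is (Q → P). It is not in general equivalent to the original.
Here P = '|x| < 9' and Q = 'x^2 < 81'.

If x^2 < 81, then |x| < 9.


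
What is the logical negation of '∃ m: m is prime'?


¬(∀ x: φ) = ∃ x: ¬φ, and ¬(∃ x: φ) = ∀ x: ¬φ.
Apply to the existential statement.

∀ m: ¬(m is prime)


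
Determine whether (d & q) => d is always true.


Build the truth table over {d, q}:
d | q | φ
---------
False | False | True
True | False | True
False | True | True
True | True | True
Every row evaluates to true.

Yes, it is a tautology.


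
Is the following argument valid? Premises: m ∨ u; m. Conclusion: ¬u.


This is affirming a disjunct (fallacy). There exist truth assignments where the premises are all true but the conclusion is false.

Invalid.


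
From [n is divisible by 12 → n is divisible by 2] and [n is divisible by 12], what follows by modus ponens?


Modus ponens: from (P → Q) and P, infer Q.
P = 'n is divisible by 12' is asserted, and P → Q holds, so Q follows.

n is divisible by 2.


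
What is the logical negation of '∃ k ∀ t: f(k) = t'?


Negation flips each quantifier (∀↔∃) and negates the inner predicate.
¬(∃ k ∀ t: φ) = ∀ k ∃ t: ¬φ.

∀ k ∃ t: ¬(f(k) = t)


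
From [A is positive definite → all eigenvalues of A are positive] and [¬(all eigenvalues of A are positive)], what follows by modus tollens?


Modus tollens: from (P → Q) and ¬Q, infer ¬P.
Q = 'all eigenvalues of A are positive' is denied; since P → Q, P must also fail.

Not (A is positive definite).


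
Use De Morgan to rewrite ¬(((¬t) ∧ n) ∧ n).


De Morgan: the negation of a conjunction is the disjunction of the negations.
Distribute ¬ across ∧, flipping it to ∨, and negate each literal.

(t ∨ (¬n)) ∨ (¬n)


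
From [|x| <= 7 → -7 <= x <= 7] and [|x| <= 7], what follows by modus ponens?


Modus ponens: from (P → Q) and P, infer Q.
P = '|x| <= 7' is asserted, and P → Q holds, so Q follows.

-7 <= x <= 7.


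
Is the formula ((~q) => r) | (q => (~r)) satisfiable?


Search for a satisfying assignment over {q, r}.
Try q=False, r=False: the formula evaluates to True.
A satisfying assignment exists.

Satisfiable.


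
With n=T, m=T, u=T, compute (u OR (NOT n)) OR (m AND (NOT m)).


Substitute n=T, m=T, u=T:
NOT n = F
u OR (NOT n) = T OR F = T
NOT m = F
m AND (NOT m) = T AND F = F
(u OR (NOT n)) OR (m AND (NOT m)) = T OR F = T

T


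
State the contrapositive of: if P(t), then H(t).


The contrapositive of (P → Q) is (¬Q → ¬P); it is logically equivalent to the original.
Here P = 'P(t)' and Q = 'H(t)'.

If not (H(t)), then not (P(t)).


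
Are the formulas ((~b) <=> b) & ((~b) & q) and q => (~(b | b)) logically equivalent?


Compare truth tables:
b | q | φ | ψ
-------------
False | False | False | True
True | False | False | True
False | True | False | True
True | True | False | False
They differ at row 1 (b=False, q=False): φ=False but ψ=True.

No, they are not logically equivalent.


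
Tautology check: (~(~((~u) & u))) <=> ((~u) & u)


Build the truth table over {u}:
u | φ
-----
False | True
True | True
Every row evaluates to true.

Yes, it is a tautology.


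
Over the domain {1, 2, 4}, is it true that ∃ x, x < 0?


Evaluate the predicate on each element: 1:F, 2:F, 4:F.
No element satisfies the predicate.

F


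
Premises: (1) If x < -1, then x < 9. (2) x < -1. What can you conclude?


Modus ponens: from (P → Q) and P, infer Q.
P = 'x < -1' is asserted, and P → Q holds, so Q follows.

x < 9.


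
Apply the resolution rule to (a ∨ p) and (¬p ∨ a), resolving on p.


The clauses contain complementary literals p and ¬p.
Resolution eliminates this pair and disjoins the remaining literals (merging duplicates).

a


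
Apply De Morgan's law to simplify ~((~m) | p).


De Morgan: the negation of a disjunction is the conjunction of the negations.
Distribute ~ across |, flipping it to &, and negate each literal.

m & (~p)


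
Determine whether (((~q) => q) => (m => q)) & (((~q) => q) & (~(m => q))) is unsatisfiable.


Truth table over {m, q}:
m | q | φ
---------
False | False | False
True | False | False
False | True | False
True | True | False
Every row is false.

Yes, it is a contradiction.


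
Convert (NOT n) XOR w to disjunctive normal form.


Step 1: (¬n) ⊕ w is true exactly when they disagree: ((¬n) ∧ ¬w) ∨ (¬(¬n) ∧ w).
Step 2: Eliminate any double negations (¬¬X = X).

((NOT n) AND (NOT w)) OR (n AND w)


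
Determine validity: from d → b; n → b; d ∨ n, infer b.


This matches the form of proof by cases: the conclusion follows in every model of the premises.

Valid.


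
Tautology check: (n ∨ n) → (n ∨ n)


Build the truth table over {n}:
n | φ
-----
F | T
T | T
Every row evaluates to true.

Yes, it is a tautology.


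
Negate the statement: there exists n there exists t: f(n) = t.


Negation flips each quantifier (∀↔∃) and negates the inner predicate.
¬(there exists n there exists t: φ) = for all n for all t: ¬φ.

for all n for all t: NOT(f(n) = t)


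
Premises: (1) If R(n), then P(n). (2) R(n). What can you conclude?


Modus ponens: from (P → Q) and P, infer Q.
P = 'R(n)' is asserted, and P → Q holds, so Q follows.

P(n).


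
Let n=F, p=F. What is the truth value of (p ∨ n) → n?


Substitute n=F, p=F:
p ∨ n = F ∨ F = F
(p ∨ n) → n = F → F = T

T


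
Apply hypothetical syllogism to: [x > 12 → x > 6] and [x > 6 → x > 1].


Hypothetical syllogism: from (P → Q) and (Q → R), infer (P → R).
Chain the two implications through the shared middle term 'x > 6'.

x > 12 → x > 1


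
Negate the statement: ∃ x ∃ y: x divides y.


Negation flips each quantifier (∀↔∃) and negates the inner predicate.
¬(∃ x ∃ y: φ) = ∀ x ∀ y: ¬φ.

∀ x ∀ y: ¬(x divides y)


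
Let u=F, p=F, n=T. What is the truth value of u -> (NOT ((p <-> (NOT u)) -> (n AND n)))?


Substitute u=F, p=F, n=T:
NOT u = T
p <-> (NOT u) = F <-> T = F
n AND n = T AND T = T
(p <-> (NOT u)) -> (n AND n) = F -> T = T
NOT ((p <-> (NOT u)) -> (n AND n)) = F
u -> (NOT ((p <-> (NOT u)) -> (n AND n))) = F -> F = T

T


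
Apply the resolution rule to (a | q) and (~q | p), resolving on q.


The clauses contain complementary literals q and ~q.
Resolution eliminates this pair and disjoins the remaining literals (merging duplicates).

(a | p)


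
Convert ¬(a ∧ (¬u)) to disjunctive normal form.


Step 1: Apply De Morgan: ¬(a ∧ (¬u)) = ¬a ∨ ¬(¬u).
Step 2: Eliminate any double negations (¬¬X = X).

(¬a) ∨ u


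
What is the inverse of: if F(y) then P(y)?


The inverse of (P → Q) is (¬P → ¬Q). It is equivalent to the converse, not to the original.
Here P = 'F(y)' and Q = 'P(y)'.

If not (F(y)), then not (P(y)).


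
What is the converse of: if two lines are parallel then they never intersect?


The converse of (P → Q) is (Q → P). It is not in general equivalent to the original.
Here P = 'two lines are parallel' and Q = 'they never intersect'.

If they never intersect, then two lines are parallel.


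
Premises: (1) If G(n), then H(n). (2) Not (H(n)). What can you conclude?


Modus tollens: from (P → Q) and ¬Q, infer ¬P.
Q = 'H(n)' is denied; since P → Q, P must also fail.

Not (G(n)).


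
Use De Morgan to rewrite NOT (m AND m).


De Morgan: the negation of a conjunction is the disjunction of the negations.
Distribute NOT across AND, flipping it to OR, and negate each literal.

(NOT m) OR (NOT m)


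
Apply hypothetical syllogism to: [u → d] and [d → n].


Hypothetical syllogism: from (P → Q) and (Q → R), infer (P → R).
Chain the two implications through the shared middle term 'd'.

u → n


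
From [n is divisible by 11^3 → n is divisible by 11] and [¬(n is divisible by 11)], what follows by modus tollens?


Modus tollens: from (P → Q) and ¬Q, infer ¬P.
Q = 'n is divisible by 11' is denied; since P → Q, P must also fail.

Not (n is divisible by 11^3).


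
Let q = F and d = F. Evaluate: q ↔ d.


Biconditional is true when both operands have the same truth value.
Substitute: q=F, d=F.
F ↔ F evaluates to T.

T


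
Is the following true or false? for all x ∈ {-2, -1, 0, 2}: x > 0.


Evaluate the predicate on each element: -2:F, -1:F, 0:F, 2:T.
Counterexample x = -2 fails the predicate.

F


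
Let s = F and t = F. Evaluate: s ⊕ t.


Exclusive or is true when exactly one operand is true.
Substitute: s=F, t=F.
F ⊕ F evaluates to F.

F


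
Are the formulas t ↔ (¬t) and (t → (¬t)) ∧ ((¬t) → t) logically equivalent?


Compare truth tables:
t | φ | ψ
---------
F | F | F
T | F | F
The columns φ and ψ agree on every row.

Yes, they are logically equivalent.


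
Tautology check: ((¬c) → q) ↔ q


Build the truth table over {c, q}:
c | q | φ
---------
F | F | T
T | F | F
F | T | T
T | T | T
Counterexample at row 2: with c=T, q=F, the formula is F.

No, it is not a tautology.


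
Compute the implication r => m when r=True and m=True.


Implication is false only when antecedent is true and consequent is false.
Substitute: r=True, m=True.
True => True evaluates to True.

True


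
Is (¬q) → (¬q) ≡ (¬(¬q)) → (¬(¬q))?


Compare truth tables:
q | φ | ψ
---------
F | T | T
T | T | T
The columns φ and ψ agree on every row.

Yes, they are logically equivalent.


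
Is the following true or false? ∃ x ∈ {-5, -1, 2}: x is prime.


Evaluate the predicate on each element: -5:F, -1:F, 2:T.
Witness x = 2 satisfies the predicate.

T


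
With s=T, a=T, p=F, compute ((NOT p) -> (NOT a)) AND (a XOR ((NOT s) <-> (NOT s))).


Substitute s=T, a=T, p=F:
NOT p = T
NOT a = F
(NOT p) -> (NOT a) = T -> F = F
NOT s = F
NOT s = F
(NOT s) <-> (NOT s) = F <-> F = T
a XOR ((NOT s) <-> (NOT s)) = T XOR T = F
((NOT p) -> (NOT a)) AND (a XOR ((NOT s) <-> (NOT s))) = F AND F = F

F


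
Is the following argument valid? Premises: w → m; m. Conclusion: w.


This is affirming the consequent (fallacy). There exist truth assignments where the premises are all true but the conclusion is false.

Invalid.


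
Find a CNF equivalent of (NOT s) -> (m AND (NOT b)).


Step 1: Rewrite (¬s) → (m ∧ (¬b)) as ¬(¬s) ∨ (m ∧ (¬b)).
Step 2: Distribute ∨ over ∧.
Step 3: Eliminate any double negations (¬¬X = X).

(s OR m) AND (s OR (NOT b))


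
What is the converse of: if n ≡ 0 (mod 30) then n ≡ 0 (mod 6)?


The converse of (P → Q) is (Q → P). It is not in general equivalent to the original.
Here P = 'n ≡ 0 (mod 30)' and Q = 'n ≡ 0 (mod 6)'.

If n ≡ 0 (mod 6), then n ≡ 0 (mod 30).


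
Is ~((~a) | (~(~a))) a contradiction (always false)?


Truth table over {a}:
a | φ
-----
False | False
True | False
Every row is false.

Yes, it is a contradiction.


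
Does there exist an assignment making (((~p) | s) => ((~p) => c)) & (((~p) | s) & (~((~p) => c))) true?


Check all 8 assignments over {c, p, s}:
c | p | s | φ
-------------
False | False | False | False
True | False | False | False
False | True | False | False
True | True | False | False
False | False | True | False
True | False | True | False
False | True | True | False
True | True | True | False
No assignment makes the formula true.

Unsatisfiable.


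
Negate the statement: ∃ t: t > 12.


¬(∀ x: φ) = ∃ x: ¬φ, and ¬(∃ x: φ) = ∀ x: ¬φ.
Apply to the existential statement.

∀ t: ¬(t > 12)


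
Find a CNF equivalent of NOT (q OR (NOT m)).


Step 1: Apply De Morgan: ¬(q ∨ (¬m)) = ¬q ∧ ¬(¬m).
Step 2: Eliminate any double negations (¬¬X = X).

(NOT q) AND m


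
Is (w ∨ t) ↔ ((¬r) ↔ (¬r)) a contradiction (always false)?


Truth table over {r, t, w}:
r | t | w | φ
-------------
F | F | F | F
T | F | F | F
F | T | F | T
T | T | F | T
F | F | T | T
T | F | T | T
F | T | T | T
T | T | T | T
Satisfying assignment at row 3: r=F, t=T, w=F gives T.

No, it is not a contradiction.


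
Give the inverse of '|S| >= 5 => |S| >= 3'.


The inverse of (P → Q) is (¬P → ¬Q). It is equivalent to the converse, not to the original.
Here P = '|S| >= 5' and Q = '|S| >= 3'.

If not (|S| >= 5), then not (|S| >= 3).


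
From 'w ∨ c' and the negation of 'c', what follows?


Disjunctive syllogism: from (P ∨ Q) and ¬P, infer Q.
One disjunct, 'c', is ruled out; the other must hold.

w


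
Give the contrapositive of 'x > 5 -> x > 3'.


The contrapositive of (P → Q) is (¬Q → ¬P); it is logically equivalent to the original.
Here P = 'x > 5' and Q = 'x > 3'.

If not (x > 3), then not (x > 5).


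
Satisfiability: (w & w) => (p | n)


Search for a satisfying assignment over {n, p, w}.
Try n=False, p=False, w=False: the formula evaluates to True.
A satisfying assignment exists.

Satisfiable.


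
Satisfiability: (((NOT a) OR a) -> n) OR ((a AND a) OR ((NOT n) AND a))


Search for a satisfying assignment over {a, n}.
Try a=T, n=F: the formula evaluates to T.
A satisfying assignment exists.

Satisfiable.


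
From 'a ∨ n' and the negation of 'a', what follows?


Disjunctive syllogism: from (P ∨ Q) and ¬P, infer Q.
One disjunct, 'a', is ruled out; the other must hold.

n


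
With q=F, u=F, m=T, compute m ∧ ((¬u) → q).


Substitute q=F, u=F, m=T:
¬u = T
(¬u) → q = T → F = F
m ∧ ((¬u) → q) = T ∧ F = F

F


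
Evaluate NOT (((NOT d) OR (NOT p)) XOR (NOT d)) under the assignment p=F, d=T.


Substitute p=F, d=T:
NOT d = F
NOT p = T
(NOT d) OR (NOT p) = F OR T = T
NOT d = F
((NOT d) OR (NOT p)) XOR (NOT d) = T XOR F = T
NOT (((NOT d) OR (NOT p)) XOR (NOT d)) = F

F


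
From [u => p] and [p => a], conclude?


Hypothetical syllogism: from (P → Q) and (Q → R), infer (P → R).
Chain the two implications through the shared middle term 'p'.

u => a


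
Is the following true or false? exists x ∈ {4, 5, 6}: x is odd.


Evaluate the predicate on each element: 4:False, 5:True, 6:False.
Witness x = 5 satisfies the predicate.

True


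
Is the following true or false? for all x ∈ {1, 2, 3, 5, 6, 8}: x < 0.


Evaluate the predicate on each element: 1:F, 2:F, 3:F, 5:F, 6:F, 8:F.
Counterexample x = 1 fails the predicate.

F


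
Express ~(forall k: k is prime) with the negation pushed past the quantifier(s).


¬(forall x: φ) = exists x: ¬φ, and ¬(exists x: φ) = forall x: ¬φ.
Apply to the universal statement.

exists k: ~(k is prime)


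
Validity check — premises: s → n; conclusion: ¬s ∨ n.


This matches the form of material implication: the conclusion follows in every model of the premises.

Valid.


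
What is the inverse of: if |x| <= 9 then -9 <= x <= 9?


The inverse of (P → Q) is (¬P → ¬Q). It is equivalent to the converse, not to the original.
Here P = '|x| <= 9' and Q = '-9 <= x <= 9'.

If not (|x| <= 9), then not (-9 <= x <= 9).


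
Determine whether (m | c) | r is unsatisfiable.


Truth table over {c, m, r}:
c | m | r | φ
-------------
False | False | False | False
True | False | False | True
False | True | False | True
True | True | False | True
False | False | True | True
True | False | True | True
False | True | True | True
True | True | True | True
Satisfying assignment at row 2: c=True, m=False, r=False gives True.

No, it is not a contradiction.


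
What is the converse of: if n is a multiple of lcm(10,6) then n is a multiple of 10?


The converse of (P → Q) is (Q → P). It is not in general equivalent to the original.
Here P = 'n is a multiple of lcm(10,6)' and Q = 'n is a multiple of 10'.

If n is a multiple of 10, then n is a multiple of lcm(10,6).


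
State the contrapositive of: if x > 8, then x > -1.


The contrapositive of (P → Q) is (¬Q → ¬P); it is logically equivalent to the original.
Here P = 'x > 8' and Q = 'x > -1'.

If not (x > -1), then not (x > 8).


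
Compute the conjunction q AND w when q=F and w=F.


Conjunction is true only when both operands are true.
Substitute: q=F, w=F.
F AND F evaluates to F.

F


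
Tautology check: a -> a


Build the truth table over {a}:
a | φ
-----
F | T
T | T
Every row evaluates to true.

Yes, it is a tautology.


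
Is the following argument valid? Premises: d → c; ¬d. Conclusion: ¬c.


This is denying the antecedent (fallacy). There exist truth assignments where the premises are all true but the conclusion is false.

Invalid.


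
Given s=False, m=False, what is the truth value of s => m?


Implication is false only when antecedent is true and consequent is false.
Substitute: s=False, m=False.
False => False evaluates to True.

True


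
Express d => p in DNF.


Step 1: Rewrite d → p as ¬d ∨ p.

(~d) | p


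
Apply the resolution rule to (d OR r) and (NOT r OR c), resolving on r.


The clauses contain complementary literals r and NOTr.
Resolution eliminates this pair and disjoins the remaining literals (merging duplicates).

(d OR c)


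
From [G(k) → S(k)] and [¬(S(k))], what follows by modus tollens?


Modus tollens: from (P → Q) and ¬Q, infer ¬P.
Q = 'S(k)' is denied; since P → Q, P must also fail.

Not (G(k)).


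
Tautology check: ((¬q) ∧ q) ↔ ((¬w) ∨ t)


Build the truth table over {q, t, w}:
q | t | w | φ
-------------
F | F | F | F
T | F | F | F
F | T | F | F
T | T | F | F
F | F | T | T
T | F | T | T
F | T | T | F
T | T | T | F
Counterexample at row 1: with q=F, t=F, w=F, the formula is F.

No, it is not a tautology.


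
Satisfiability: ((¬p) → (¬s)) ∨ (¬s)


Search for a satisfying assignment over {p, s}.
Try p=F, s=F: the formula evaluates to T.
A satisfying assignment exists.

Satisfiable.


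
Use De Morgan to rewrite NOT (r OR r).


De Morgan: the negation of a disjunction is the conjunction of the negations.
Distribute NOT across OR, flipping it to AND, and negate each literal.

(NOT r) AND (NOT r)


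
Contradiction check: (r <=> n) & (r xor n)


Truth table over {n, r}:
n | r | φ
---------
False | False | False
True | False | False
False | True | False
True | True | False
Every row is false.

Yes, it is a contradiction.


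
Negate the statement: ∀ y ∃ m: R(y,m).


Negation flips each quantifier (∀↔∃) and negates the inner predicate.
¬(∀ y ∃ m: φ) = ∃ y ∀ m: ¬φ.

∃ y ∀ m: ¬(R(y,m))


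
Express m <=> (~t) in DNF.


Step 1: m ↔ (¬t) is true exactly when both agree: (m ∧ (¬t)) ∨ (¬m ∧ ¬(¬t)).
Step 2: Eliminate any double negations (¬¬X = X).

(m & (~t)) | ((~m) & t)


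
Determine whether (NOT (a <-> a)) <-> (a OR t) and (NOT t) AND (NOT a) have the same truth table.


Compare truth tables:
a | t | φ | ψ
-------------
F | F | T | T
T | F | F | F
F | T | F | F
T | T | F | F
The columns φ and ψ agree on every row.

Yes, they are logically equivalent.


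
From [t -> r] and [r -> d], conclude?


Hypothetical syllogism: from (P → Q) and (Q → R), infer (P → R).
Chain the two implications through the shared middle term 'r'.

t -> d


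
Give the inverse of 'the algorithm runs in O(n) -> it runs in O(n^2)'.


The inverse of (P → Q) is (¬P → ¬Q). It is equivalent to the converse, not to the original.
Here P = 'the algorithm runs in O(n)' and Q = 'it runs in O(n^2)'.

If not (the algorithm runs in O(n)), then not (it runs in O(n^2)).


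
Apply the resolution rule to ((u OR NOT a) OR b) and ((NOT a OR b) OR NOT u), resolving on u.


The clauses contain complementary literals u and NOTu.
Resolution eliminates this pair and disjoins the remaining literals (merging duplicates).

(NOT a OR b)


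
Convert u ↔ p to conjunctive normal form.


Step 1: Rewrite u ↔ p as (u → p) ∧ (p → u).
Step 2: Rewrite each implication as a disjunction.

((¬u) ∨ p) ∧ ((¬p) ∨ u)


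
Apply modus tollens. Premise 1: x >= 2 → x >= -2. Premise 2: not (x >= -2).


Modus tollens: from (P → Q) and ¬Q, infer ¬P.
Q = 'x >= -2' is denied; since P → Q, P must also fail.

Not (x >= 2).


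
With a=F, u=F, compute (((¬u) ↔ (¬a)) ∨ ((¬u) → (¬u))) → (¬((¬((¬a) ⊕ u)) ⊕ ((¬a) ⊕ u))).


Substitute a=F, u=F:
… (earlier sub-steps elided)
(¬u) → (¬u) = T → T = T
((¬u) ↔ (¬a)) ∨ ((¬u) → (¬u)) = T ∨ T = T
¬a = T
(¬a) ⊕ u = T ⊕ F = T
¬((¬a) ⊕ u) = F
¬a = T
(¬a) ⊕ u = T ⊕ F = T
(¬((¬a) ⊕ u)) ⊕ ((¬a) ⊕ u) = F ⊕ T = T
¬((¬((¬a) ⊕ u)) ⊕ ((¬a) ⊕ u)) = F
(((¬u) ↔ (¬a)) ∨ ((¬u) → (¬u))) → (¬((¬((¬a) ⊕ u)) ⊕ ((¬a) ⊕ u))) = T → F = F

F


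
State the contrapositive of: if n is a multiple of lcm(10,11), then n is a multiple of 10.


The contrapositive of (P → Q) is (¬Q → ¬P); it is logically equivalent to the original.
Here P = 'n is a multiple of lcm(10,11)' and Q = 'n is a multiple of 10'.

If not (n is a multiple of 10), then not (n is a multiple of lcm(10,11)).


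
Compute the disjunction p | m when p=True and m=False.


Disjunction is false only when both operands are false.
Substitute: p=True, m=False.
True | False evaluates to True.

True


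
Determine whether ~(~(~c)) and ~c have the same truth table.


Compare truth tables:
c | φ | ψ
---------
False | True | True
True | False | False
The columns φ and ψ agree on every row.

Yes, they are logically equivalent.


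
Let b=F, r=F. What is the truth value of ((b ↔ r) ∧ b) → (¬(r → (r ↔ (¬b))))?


Substitute b=F, r=F:
b ↔ r = F ↔ F = T
(b ↔ r) ∧ b = T ∧ F = F
¬b = T
r ↔ (¬b) = F ↔ T = F
r → (r ↔ (¬b)) = F → F = T
¬(r → (r ↔ (¬b))) = F
((b ↔ r) ∧ b) → (¬(r → (r ↔ (¬b)))) = F → F = T

T


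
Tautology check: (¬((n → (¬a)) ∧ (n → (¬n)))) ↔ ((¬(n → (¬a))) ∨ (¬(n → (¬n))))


Build the truth table over {a, n}:
a | n | φ
---------
F | F | T
T | F | T
F | T | T
T | T | T
Every row evaluates to true.

Yes, it is a tautology.


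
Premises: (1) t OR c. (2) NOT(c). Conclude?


Disjunctive syllogism: from (P ∨ Q) and ¬P, infer Q.
One disjunct, 'c', is ruled out; the other must hold.

t


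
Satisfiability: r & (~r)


Check all 2 assignments over {r}:
r | φ
-----
False | False
True | False
No assignment makes the formula true.

Unsatisfiable.


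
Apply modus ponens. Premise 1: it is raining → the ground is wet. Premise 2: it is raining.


Modus ponens: from (P → Q) and P, infer Q.
P = 'it is raining' is asserted, and P → Q holds, so Q follows.

the ground is wet.


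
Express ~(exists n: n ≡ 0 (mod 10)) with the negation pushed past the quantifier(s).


¬(forall x: φ) = exists x: ¬φ, and ¬(exists x: φ) = forall x: ¬φ.
Apply to the existential statement.

forall n: ~(n ≡ 0 (mod 10))


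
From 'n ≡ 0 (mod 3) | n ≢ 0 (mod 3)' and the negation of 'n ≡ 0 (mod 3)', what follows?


Disjunctive syllogism: from (P ∨ Q) and ¬P, infer Q.
One disjunct, 'n ≡ 0 (mod 3)', is ruled out; the other must hold.

n ≢ 0 (mod 3)


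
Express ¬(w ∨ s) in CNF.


Step 1: Apply De Morgan: ¬(w ∨ s) = ¬w ∧ ¬s.

(¬w) ∧ (¬s)


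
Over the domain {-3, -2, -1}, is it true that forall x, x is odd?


Evaluate the predicate on each element: -3:True, -2:False, -1:True.
Counterexample x = -2 fails the predicate.

False


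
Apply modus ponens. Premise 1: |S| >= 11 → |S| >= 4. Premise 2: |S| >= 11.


Modus ponens: from (P → Q) and P, infer Q.
P = '|S| >= 11' is asserted, and P → Q holds, so Q follows.

|S| >= 4.


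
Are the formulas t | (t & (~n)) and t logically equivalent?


Compare truth tables:
n | t | φ | ψ
-------------
False | False | False | False
True | False | False | False
False | True | True | True
True | True | True | True
The columns φ and ψ agree on every row.

Yes, they are logically equivalent.


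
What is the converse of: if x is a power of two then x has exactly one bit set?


The converse of (P → Q) is (Q → P). It is not in general equivalent to the original.
Here P = 'x is a power of two' and Q = 'x has exactly one bit set'.

If x has exactly one bit set, then x is a power of two.


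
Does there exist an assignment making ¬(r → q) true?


Search for a satisfying assignment over {q, r}.
Try q=F, r=T: the formula evaluates to T.
A satisfying assignment exists.

Satisfiable.


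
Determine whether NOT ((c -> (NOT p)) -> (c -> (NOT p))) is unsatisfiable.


Truth table over {c, p}:
c | p | φ
---------
F | F | F
T | F | F
F | T | F
T | T | F
Every row is false.

Yes, it is a contradiction.


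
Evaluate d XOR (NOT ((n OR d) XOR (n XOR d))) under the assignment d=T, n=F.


Substitute d=T, n=F:
n OR d = F OR T = T
n XOR d = F XOR T = T
(n OR d) XOR (n XOR d) = T XOR T = F
NOT ((n OR d) XOR (n XOR d)) = T
d XOR (NOT ((n OR d) XOR (n XOR d))) = T XOR T = F

F


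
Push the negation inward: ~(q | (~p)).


De Morgan: the negation of a disjunction is the conjunction of the negations.
Distribute ~ across |, flipping it to &, and negate each literal.

(~q) & p


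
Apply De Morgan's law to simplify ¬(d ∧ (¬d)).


De Morgan: the negation of a conjunction is the disjunction of the negations.
Distribute ¬ across ∧, flipping it to ∨, and negate each literal.

(¬d) ∨ d


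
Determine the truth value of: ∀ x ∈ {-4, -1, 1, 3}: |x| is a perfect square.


Evaluate the predicate on each element: -4:T, -1:T, 1:T, 3:F.
Counterexample x = 3 fails the predicate.

F


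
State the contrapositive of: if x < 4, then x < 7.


The contrapositive of (P → Q) is (¬Q → ¬P); it is logically equivalent to the original.
Here P = 'x < 4' and Q = 'x < 7'.

If not (x < 7), then not (x < 4).


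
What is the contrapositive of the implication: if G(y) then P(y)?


The contrapositive of (P → Q) is (¬Q → ¬P); it is logically equivalent to the original.
Here P = 'G(y)' and Q = 'P(y)'.

If not (P(y)), then not (G(y)).


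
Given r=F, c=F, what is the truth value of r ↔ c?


Biconditional is true when both operands have the same truth value.
Substitute: r=F, c=F.
F ↔ F evaluates to T.

T


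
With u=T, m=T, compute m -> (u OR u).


Substitute u=T, m=T:
u OR u = T OR T = T
m -> (u OR u) = T -> T = T

T


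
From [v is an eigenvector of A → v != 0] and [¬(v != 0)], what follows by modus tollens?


Modus tollens: from (P → Q) and ¬Q, infer ¬P.
Q = 'v != 0' is denied; since P → Q, P must also fail.

Not (v is an eigenvector of A).


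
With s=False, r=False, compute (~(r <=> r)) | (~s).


Substitute s=False, r=False:
r <=> r = False <=> False = True
~(r <=> r) = False
~s = True
(~(r <=> r)) | (~s) = False | True = True

True


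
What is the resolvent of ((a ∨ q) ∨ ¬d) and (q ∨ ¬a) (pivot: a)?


The clauses contain complementary literals a and ¬a.
Resolution eliminates this pair and disjoins the remaining literals (merging duplicates).

(¬d ∨ q)


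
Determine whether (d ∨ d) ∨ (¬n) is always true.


Build the truth table over {d, n}:
d | n | φ
---------
F | F | T
T | F | T
F | T | F
T | T | T
Counterexample at row 3: with d=F, n=T, the formula is F.

No, it is not a tautology.


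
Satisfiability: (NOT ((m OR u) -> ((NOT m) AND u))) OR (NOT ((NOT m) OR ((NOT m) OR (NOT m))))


Search for a satisfying assignment over {m, u}.
Try m=T, u=F: the formula evaluates to T.
A satisfying assignment exists.

Satisfiable.


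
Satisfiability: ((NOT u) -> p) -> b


Search for a satisfying assignment over {b, p, u}.
Try b=F, p=F, u=F: the formula evaluates to T.
A satisfying assignment exists.

Satisfiable.


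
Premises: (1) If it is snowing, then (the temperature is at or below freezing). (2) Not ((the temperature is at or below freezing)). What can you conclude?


Modus tollens: from (P → Q) and ¬Q, infer ¬P.
Q = '(the temperature is at or below freezing)' is denied; since P → Q, P must also fail.

Not (it is snowing).


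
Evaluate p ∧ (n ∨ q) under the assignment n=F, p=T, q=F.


Substitute n=F, p=T, q=F:
n ∨ q = F ∨ F = F
p ∧ (n ∨ q) = T ∧ F = F

F


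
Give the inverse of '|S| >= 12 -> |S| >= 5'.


The inverse of (P → Q) is (¬P → ¬Q). It is equivalent to the converse, not to the original.
Here P = '|S| >= 12' and Q = '|S| >= 5'.

If not (|S| >= 12), then not (|S| >= 5).


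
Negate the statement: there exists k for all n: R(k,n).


Negation flips each quantifier (∀↔∃) and negates the inner predicate.
¬(there exists k for all n: φ) = for all k there exists n: ¬φ.

for all k there exists n: NOT(R(k,n))


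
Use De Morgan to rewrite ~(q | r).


De Morgan: the negation of a disjunction is the conjunction of the negations.
Distribute ~ across |, flipping it to &, and negate each literal.

(~q) & (~r)


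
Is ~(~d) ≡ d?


Compare truth tables:
d | φ | ψ
---------
False | False | False
True | True | True
The columns φ and ψ agree on every row.

Yes, they are logically equivalent.


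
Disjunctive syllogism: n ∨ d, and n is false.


Disjunctive syllogism: from (P ∨ Q) and ¬P, infer Q.
One disjunct, 'n', is ruled out; the other must hold.

d
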